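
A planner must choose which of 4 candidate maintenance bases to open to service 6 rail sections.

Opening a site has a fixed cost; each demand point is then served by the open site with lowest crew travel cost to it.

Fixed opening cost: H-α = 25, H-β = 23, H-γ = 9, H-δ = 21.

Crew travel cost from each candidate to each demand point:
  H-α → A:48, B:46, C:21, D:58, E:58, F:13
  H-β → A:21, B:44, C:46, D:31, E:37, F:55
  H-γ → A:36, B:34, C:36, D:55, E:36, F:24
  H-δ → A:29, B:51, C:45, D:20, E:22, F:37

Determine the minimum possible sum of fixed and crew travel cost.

194

Open {H-α, H-γ, H-δ}: assign each demand point to its cheapest open site.
  A→H-δ 29, B→H-γ 34, C→H-α 21, D→H-δ 20, E→H-δ 22, F→H-α 13
  crew travel cost 139, fixed 55 → total 194.
Compare {H-γ, H-δ}: crew travel cost 165 + fixed 30 = 195.
Compare {H-α, H-δ}: crew travel cost 151 + fixed 46 = 197.
Compare {H-α, H-β, H-γ, H-δ}: crew travel cost 131 + fixed 78 = 209.
All other subsets cost ≥ 195. Minimum total cost: 194.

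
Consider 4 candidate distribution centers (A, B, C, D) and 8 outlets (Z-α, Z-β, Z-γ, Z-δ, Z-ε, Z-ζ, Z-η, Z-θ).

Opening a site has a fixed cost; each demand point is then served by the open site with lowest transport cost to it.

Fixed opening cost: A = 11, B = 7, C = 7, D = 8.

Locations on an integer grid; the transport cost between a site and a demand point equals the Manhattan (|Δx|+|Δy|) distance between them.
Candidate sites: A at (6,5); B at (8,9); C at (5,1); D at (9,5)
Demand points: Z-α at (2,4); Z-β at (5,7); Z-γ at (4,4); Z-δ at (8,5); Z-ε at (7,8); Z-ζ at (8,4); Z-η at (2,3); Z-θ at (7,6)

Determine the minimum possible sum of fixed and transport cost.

Open {A}: assign each demand point to its cheapest open site.
  Z-α→A 5, Z-β→A 3, Z-γ→A 3, Z-δ→A 2, Z-ε→A 4, Z-ζ→A 3, Z-η→A 6, Z-θ→A 2
  transport cost 28, fixed 11 → total 39.
Compare {A, B}: transport cost 26 + fixed 18 = 44.
Compare {A, C}: transport cost 27 + fixed 18 = 45.
Compare {A, D}: transport cost 26 + fixed 19 = 45.
All other subsets cost ≥ 44. Minimum total cost: 39.

39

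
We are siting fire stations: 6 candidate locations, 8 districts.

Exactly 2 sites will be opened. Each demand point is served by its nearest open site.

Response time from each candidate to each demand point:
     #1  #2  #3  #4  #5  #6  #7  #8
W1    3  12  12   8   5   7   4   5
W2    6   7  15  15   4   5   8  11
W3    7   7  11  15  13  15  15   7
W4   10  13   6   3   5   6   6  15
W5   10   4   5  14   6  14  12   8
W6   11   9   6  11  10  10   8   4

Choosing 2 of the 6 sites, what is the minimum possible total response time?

41

Open {W1, W5}.
  #1→W1 3, #2→W5 4, #3→W5 5, #4→W1 8, #5→W1 5, #6→W1 7, #7→W1 4, #8→W1 5  ⇒ total 41.
Compare {W1, W4}: total 44.
Compare {W1, W6}: total 46.
No size-2 selection does better; minimum is 41.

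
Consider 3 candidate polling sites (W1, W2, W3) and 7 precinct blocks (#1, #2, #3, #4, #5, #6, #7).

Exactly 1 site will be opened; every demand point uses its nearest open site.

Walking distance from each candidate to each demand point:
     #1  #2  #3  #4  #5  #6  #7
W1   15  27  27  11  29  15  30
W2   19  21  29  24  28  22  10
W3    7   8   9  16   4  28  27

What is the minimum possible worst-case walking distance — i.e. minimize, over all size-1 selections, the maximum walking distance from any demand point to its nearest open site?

Open {W3}.
  Farthest demand point is #6 at walking distance 28 (to W3); all others are ≤ 28.
With {W2} the worst case is 29.
With {W1} the worst case is 30.
No size-1 selection achieves below 28.

28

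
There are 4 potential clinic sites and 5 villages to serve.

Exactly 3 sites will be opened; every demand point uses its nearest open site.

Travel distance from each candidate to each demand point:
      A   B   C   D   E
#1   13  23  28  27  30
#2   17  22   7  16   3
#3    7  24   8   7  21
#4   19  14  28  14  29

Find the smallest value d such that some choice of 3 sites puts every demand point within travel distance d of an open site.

Open {#1, #2, #4}.
  Farthest demand point is B at travel distance 14 (to #4); all others are ≤ 14.
With {#2, #3, #4} the worst case is 14.
With {#1, #3, #4} the worst case is 21.
No size-3 selection achieves below 14.

14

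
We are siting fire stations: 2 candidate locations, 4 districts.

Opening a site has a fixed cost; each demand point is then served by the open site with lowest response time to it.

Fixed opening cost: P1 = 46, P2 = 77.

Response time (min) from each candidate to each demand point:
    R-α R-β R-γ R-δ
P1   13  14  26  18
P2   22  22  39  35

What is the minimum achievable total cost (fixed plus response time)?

Open {P1}: assign each demand point to its cheapest open site.
  R-α→P1 13, R-β→P1 14, R-γ→P1 26, R-δ→P1 18
  response time 71, fixed 46 → total 117.
Compare {P1, P2}: response time 71 + fixed 123 = 194.
Compare {P2}: response time 118 + fixed 77 = 195.

117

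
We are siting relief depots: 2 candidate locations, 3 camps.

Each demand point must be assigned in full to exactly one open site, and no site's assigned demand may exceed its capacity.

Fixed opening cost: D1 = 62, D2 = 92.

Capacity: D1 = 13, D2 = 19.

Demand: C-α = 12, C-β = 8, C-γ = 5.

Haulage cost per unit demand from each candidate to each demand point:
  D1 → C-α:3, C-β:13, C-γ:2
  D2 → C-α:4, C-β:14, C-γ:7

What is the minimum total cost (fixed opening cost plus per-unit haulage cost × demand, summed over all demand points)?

Open {D1, D2}; cheapest assignment that respects the capacities:
  D1 (cap 13, load 13): C-β, C-γ — cost 8×13 + 5×2 = 114
  D2 (cap 19, load 12): C-α — cost 12×4 = 48
  Shipping 162, fixed 154 → total 316.
  Any other capacity-feasible assignment to {D1, D2} ships for at least 162.
Total demand is 25 and no other set of sites has combined capacity ≥ 25, so {D1, D2} is the only feasible choice of open sites. Minimum: 316.

316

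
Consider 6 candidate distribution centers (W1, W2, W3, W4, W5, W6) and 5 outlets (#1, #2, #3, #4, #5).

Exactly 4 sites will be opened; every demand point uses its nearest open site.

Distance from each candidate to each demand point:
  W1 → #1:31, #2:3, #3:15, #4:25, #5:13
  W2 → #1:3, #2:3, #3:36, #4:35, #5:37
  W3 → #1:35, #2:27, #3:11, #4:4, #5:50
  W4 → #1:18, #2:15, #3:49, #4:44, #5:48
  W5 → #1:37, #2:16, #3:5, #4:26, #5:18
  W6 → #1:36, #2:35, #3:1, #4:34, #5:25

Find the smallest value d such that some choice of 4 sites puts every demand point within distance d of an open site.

Open {W1, W2, W3, W4}.
  Farthest demand point is #5 at distance 13 (to W1); all others are ≤ 13.
With {W1, W2, W3, W5} the worst case is 13.
With {W1, W2, W3, W6} the worst case is 13.
No size-4 selection achieves below 13.

13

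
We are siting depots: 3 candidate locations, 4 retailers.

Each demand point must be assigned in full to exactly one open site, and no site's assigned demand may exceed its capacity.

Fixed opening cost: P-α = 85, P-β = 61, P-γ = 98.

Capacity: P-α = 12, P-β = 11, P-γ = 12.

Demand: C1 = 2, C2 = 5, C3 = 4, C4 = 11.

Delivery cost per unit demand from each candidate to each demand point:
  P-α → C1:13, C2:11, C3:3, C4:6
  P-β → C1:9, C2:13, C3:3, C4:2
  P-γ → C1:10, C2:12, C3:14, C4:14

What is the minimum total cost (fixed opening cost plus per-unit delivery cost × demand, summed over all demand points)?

Open {P-α, P-β}; cheapest assignment that respects the capacities:
  P-α (cap 12, load 11): C1, C2, C3 — cost 2×13 + 5×11 + 4×3 = 93
  P-β (cap 11, load 11): C4 — cost 11×2 = 22
  Shipping 115, fixed 146 → total 261.
  Any other capacity-feasible assignment to {P-α, P-β} ships for at least 115.
Compare {P-β, P-γ}: its best feasible assignment gives total 317.
Compare {P-α, P-β, P-γ}: its best feasible assignment gives total 353.
Every other set of open sites that can feasibly serve all demand totals ≥ 317 even under its best assignment. Minimum: 261.

261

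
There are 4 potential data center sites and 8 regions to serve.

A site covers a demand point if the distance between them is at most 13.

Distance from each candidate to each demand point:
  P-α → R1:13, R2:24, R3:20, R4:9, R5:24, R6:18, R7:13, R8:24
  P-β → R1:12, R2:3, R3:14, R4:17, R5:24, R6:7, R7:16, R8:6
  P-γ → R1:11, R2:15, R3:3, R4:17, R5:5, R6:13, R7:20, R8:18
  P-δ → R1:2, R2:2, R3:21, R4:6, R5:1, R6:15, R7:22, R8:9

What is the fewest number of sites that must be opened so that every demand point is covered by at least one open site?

3

Coverage sets (demand points within 13 of each site):
  P-α: {R1, R4, R7}
  P-β: {R1, R2, R6, R8}
  P-γ: {R1, R3, R5, R6}
  P-δ: {R1, R2, R4, R5, R8}
No 2 sites suffice: every size-2 union leaves at least one demand point uncovered.
But {P-α, P-β, P-γ} covers everything, so the minimum is 3.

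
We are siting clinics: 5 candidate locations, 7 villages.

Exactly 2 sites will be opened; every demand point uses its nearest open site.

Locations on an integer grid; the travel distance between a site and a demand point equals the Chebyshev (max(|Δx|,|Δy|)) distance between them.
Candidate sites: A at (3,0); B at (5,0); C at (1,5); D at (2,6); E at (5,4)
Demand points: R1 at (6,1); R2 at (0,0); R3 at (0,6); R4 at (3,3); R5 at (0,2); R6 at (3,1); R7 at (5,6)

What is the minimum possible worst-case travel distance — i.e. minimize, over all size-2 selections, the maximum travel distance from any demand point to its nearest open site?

3

Open {A, D}.
  Farthest demand point is R1 at travel distance 3 (to A); all others are ≤ 3.
With {A, C} the worst case is 4.
With {A, E} the worst case is 5.
No size-2 selection achieves below 3.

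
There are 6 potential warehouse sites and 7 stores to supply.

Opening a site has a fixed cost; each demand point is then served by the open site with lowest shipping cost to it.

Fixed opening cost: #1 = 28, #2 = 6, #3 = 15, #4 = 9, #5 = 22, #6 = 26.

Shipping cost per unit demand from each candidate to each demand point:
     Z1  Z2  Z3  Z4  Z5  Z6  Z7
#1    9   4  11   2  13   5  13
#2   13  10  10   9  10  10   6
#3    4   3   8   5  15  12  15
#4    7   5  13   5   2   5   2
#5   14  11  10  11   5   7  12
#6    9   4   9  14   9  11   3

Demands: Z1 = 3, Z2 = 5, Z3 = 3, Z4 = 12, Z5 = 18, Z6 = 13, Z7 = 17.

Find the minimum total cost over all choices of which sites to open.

Open {#1, #3, #4}: assign each demand point to its cheapest open site.
  Z1→#3 3×4=12, Z2→#3 5×3=15, Z3→#3 3×8=24, Z4→#1 12×2=24, Z5→#4 18×2=36, Z6→#1 13×5=65, Z7→#4 17×2=34
  shipping cost 210, fixed 52 → total 262.
Compare {#1, #2, #3, #4}: shipping cost 210 + fixed 58 = 268.
Compare {#1, #4}: shipping cost 233 + fixed 37 = 270.
Compare {#3, #4}: shipping cost 246 + fixed 24 = 270.
All other subsets cost ≥ 268. Minimum total cost: 262.

262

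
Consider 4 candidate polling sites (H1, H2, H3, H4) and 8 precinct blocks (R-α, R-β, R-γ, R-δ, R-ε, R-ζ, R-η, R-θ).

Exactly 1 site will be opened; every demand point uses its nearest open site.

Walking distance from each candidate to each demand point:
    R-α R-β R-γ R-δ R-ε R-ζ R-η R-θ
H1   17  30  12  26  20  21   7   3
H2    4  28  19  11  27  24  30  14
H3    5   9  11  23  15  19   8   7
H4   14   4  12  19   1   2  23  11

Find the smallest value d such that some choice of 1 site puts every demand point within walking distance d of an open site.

23

Open {H3}.
  Farthest demand point is R-δ at walking distance 23 (to H3); all others are ≤ 23.
With {H4} the worst case is 23.
With {H1} the worst case is 30.
No size-1 selection achieves below 23.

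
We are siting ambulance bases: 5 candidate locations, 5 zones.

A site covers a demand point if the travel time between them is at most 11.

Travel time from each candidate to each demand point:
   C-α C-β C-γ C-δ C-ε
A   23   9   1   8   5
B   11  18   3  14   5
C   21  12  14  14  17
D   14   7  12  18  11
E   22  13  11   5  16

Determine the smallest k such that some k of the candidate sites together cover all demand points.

2

Coverage sets (demand points within 11 of each site):
  A: {C-β, C-γ, C-δ, C-ε}
  B: {C-α, C-γ, C-ε}
  C: {}
  D: {C-β, C-ε}
  E: {C-γ, C-δ}
No single site covers all 5 demand points.
But {A, B} covers everything, so the minimum is 2.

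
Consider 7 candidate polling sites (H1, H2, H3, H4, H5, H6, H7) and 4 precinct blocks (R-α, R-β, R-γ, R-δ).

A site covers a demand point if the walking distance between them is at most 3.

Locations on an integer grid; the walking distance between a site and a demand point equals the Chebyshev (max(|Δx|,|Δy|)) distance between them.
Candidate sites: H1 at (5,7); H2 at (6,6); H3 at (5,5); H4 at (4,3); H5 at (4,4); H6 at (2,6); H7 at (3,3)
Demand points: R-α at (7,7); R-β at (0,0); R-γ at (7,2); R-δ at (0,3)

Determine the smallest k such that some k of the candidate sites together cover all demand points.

Coverage sets (demand points within 3 of each site):
  H1: {R-α}
  H2: {R-α}
  H3: {R-α, R-γ}
  H4: {R-γ}
  H5: {R-α, R-γ}
  H6: {R-δ}
  H7: {R-β, R-δ}
No single site covers all 4 demand points.
But {H3, H7} covers everything, so the minimum is 2.

2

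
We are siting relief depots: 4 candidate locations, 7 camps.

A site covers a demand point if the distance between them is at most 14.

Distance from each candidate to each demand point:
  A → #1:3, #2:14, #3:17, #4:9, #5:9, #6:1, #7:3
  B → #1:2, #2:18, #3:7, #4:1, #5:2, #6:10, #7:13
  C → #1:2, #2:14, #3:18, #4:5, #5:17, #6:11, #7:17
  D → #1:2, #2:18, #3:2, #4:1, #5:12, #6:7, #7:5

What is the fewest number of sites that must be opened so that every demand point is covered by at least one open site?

2

Coverage sets (demand points within 14 of each site):
  A: {#1, #2, #4, #5, #6, #7}
  B: {#1, #3, #4, #5, #6, #7}
  C: {#1, #2, #4, #6}
  D: {#1, #3, #4, #5, #6, #7}
No single site covers all 7 demand points.
But {A, B} covers everything, so the minimum is 2.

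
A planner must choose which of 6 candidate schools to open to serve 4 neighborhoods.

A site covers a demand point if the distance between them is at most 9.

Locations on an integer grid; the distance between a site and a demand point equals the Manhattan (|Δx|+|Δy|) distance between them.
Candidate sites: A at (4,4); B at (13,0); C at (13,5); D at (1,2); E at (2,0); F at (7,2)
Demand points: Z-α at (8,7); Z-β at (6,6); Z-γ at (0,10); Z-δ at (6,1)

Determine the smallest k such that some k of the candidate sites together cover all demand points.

Coverage sets (demand points within 9 of each site):
  A: {Z-α, Z-β, Z-δ}
  B: {Z-δ}
  C: {Z-α, Z-β}
  D: {Z-β, Z-γ, Z-δ}
  E: {Z-δ}
  F: {Z-α, Z-β, Z-δ}
No single site covers all 4 demand points.
But {A, D} covers everything, so the minimum is 2.

2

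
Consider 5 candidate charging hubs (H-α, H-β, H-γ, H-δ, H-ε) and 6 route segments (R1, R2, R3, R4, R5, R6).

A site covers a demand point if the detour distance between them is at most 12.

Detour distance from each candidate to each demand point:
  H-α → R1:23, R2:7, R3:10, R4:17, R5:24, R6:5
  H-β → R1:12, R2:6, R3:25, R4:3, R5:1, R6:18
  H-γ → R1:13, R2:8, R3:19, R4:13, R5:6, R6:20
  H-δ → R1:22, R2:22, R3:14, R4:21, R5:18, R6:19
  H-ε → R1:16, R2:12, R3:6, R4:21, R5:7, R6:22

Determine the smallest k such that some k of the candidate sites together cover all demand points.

Coverage sets (demand points within 12 of each site):
  H-α: {R2, R3, R6}
  H-β: {R1, R2, R4, R5}
  H-γ: {R2, R5}
  H-δ: {}
  H-ε: {R2, R3, R5}
No single site covers all 6 demand points.
But {H-α, H-β} covers everything, so the minimum is 2.

2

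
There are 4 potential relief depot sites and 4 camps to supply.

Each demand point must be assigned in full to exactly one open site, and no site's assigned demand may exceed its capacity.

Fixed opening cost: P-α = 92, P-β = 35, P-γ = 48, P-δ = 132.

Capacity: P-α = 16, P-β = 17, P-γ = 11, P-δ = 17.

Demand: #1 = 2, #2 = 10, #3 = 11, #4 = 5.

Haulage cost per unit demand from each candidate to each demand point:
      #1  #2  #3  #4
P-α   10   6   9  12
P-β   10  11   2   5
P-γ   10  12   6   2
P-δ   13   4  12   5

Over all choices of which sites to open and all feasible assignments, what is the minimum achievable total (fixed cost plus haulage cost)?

Open {P-α, P-β}; cheapest assignment that respects the capacities:
  P-α (cap 16, load 12): #1, #2 — cost 2×10 + 10×6 = 80
  P-β (cap 17, load 16): #3, #4 — cost 11×2 + 5×5 = 47
  Shipping 127, fixed 127 → total 254.
  Any other capacity-feasible assignment to {P-α, P-β} ships for at least 127.
Compare {P-β, P-δ}: its best feasible assignment gives total 274.
Compare {P-α, P-β, P-γ}: its best feasible assignment gives total 287.
Every other set of open sites that can feasibly serve all demand totals ≥ 274 even under its best assignment. Minimum: 254.

254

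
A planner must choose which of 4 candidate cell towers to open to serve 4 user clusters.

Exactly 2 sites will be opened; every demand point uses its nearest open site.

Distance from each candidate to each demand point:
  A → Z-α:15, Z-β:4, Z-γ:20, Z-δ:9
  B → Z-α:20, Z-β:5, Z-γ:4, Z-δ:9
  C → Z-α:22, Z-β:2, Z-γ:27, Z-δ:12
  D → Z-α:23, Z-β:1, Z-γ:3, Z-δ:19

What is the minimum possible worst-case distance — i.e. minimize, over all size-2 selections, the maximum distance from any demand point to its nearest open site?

15

Open {A, B}.
  Farthest demand point is Z-α at distance 15 (to A); all others are ≤ 15.
With {A, D} the worst case is 15.
With {A, C} the worst case is 20.
No size-2 selection achieves below 15.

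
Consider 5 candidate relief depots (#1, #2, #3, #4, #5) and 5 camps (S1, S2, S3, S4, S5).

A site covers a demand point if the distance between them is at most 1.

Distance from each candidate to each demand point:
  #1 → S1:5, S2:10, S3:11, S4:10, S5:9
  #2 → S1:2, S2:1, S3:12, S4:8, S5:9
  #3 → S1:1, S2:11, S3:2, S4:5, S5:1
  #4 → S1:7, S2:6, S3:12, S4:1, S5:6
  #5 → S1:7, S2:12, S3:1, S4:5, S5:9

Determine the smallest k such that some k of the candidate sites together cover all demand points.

4

Coverage sets (demand points within 1 of each site):
  #1: {}
  #2: {S2}
  #3: {S1, S5}
  #4: {S4}
  #5: {S3}
No 3 sites suffice: every size-3 union leaves at least one demand point uncovered.
But {#2, #3, #4, #5} covers everything, so the minimum is 4.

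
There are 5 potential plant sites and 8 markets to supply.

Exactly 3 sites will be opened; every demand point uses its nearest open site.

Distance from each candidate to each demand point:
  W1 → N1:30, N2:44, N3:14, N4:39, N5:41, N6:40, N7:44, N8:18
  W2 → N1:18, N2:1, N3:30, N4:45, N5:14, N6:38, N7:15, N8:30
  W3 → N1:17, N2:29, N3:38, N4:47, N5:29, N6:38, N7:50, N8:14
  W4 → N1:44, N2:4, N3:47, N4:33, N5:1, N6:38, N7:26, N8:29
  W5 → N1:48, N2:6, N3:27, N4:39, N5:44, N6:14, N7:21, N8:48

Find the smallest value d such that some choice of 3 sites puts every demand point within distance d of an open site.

Open {W1, W4, W5}.
  Farthest demand point is N4 at distance 33 (to W4); all others are ≤ 33.
With {W2, W4, W5} the worst case is 33.
With {W3, W4, W5} the worst case is 33.
No size-3 selection achieves below 33.

33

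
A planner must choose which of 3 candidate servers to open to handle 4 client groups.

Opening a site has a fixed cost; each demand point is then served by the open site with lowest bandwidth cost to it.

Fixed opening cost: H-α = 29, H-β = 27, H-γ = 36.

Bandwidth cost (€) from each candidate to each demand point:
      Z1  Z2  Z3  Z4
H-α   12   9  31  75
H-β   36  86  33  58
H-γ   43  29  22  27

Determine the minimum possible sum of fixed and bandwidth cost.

Open {H-α, H-γ}: assign each demand point to its cheapest open site.
  Z1→H-α 12, Z2→H-α 9, Z3→H-γ 22, Z4→H-γ 27
  bandwidth cost 70, fixed 65 → total 135.
Compare {H-α}: bandwidth cost 127 + fixed 29 = 156.
Compare {H-γ}: bandwidth cost 121 + fixed 36 = 157.
Compare {H-α, H-β, H-γ}: bandwidth cost 70 + fixed 92 = 162.
All other subsets cost ≥ 156. Minimum total cost: 135.

135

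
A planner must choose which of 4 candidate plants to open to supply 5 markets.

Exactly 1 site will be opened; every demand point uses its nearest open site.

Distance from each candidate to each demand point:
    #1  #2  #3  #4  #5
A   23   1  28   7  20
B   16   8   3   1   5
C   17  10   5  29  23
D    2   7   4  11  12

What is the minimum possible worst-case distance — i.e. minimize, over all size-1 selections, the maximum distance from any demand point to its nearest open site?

Open {D}.
  Farthest demand point is #5 at distance 12 (to D); all others are ≤ 12.
With {B} the worst case is 16.
With {A} the worst case is 28.
No size-1 selection achieves below 12.

12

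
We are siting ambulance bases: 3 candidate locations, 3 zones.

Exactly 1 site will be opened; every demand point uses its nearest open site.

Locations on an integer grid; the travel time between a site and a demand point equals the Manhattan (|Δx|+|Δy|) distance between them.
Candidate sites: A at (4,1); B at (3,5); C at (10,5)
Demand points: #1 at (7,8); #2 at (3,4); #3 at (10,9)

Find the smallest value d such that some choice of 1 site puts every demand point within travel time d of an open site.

8

Open {C}.
  Farthest demand point is #2 at travel time 8 (to C); all others are ≤ 8.
With {B} the worst case is 11.
With {A} the worst case is 14.
No size-1 selection achieves below 8.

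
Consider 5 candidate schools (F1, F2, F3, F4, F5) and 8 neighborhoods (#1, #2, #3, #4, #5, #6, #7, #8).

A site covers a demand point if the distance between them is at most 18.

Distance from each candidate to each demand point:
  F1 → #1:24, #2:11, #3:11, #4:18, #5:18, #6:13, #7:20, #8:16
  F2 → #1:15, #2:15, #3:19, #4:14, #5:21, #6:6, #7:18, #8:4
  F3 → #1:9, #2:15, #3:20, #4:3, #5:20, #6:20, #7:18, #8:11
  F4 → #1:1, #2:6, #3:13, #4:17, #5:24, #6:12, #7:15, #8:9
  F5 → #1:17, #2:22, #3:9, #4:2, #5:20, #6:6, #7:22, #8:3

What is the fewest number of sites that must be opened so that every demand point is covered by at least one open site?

2

Coverage sets (demand points within 18 of each site):
  F1: {#2, #3, #4, #5, #6, #8}
  F2: {#1, #2, #4, #6, #7, #8}
  F3: {#1, #2, #4, #7, #8}
  F4: {#1, #2, #3, #4, #6, #7, #8}
  F5: {#1, #3, #4, #6, #8}
No single site covers all 8 demand points.
But {F1, F2} covers everything, so the minimum is 2.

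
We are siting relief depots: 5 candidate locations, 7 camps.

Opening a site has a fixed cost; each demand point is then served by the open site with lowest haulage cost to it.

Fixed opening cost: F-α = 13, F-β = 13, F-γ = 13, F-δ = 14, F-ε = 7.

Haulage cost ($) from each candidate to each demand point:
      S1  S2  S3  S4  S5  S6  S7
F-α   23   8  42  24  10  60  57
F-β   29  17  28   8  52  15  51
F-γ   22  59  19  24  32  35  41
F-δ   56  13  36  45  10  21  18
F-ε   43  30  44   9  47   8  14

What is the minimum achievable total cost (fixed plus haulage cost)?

Open {F-α, F-γ, F-ε}: assign each demand point to its cheapest open site.
  S1→F-γ 22, S2→F-α 8, S3→F-γ 19, S4→F-ε 9, S5→F-α 10, S6→F-ε 8, S7→F-ε 14
  haulage cost 90, fixed 33 → total 123.
Compare {F-γ, F-δ, F-ε}: haulage cost 95 + fixed 34 = 129.
Compare {F-α, F-β, F-ε}: haulage cost 99 + fixed 33 = 132.
Compare {F-α, F-ε}: haulage cost 114 + fixed 20 = 134.
All other subsets cost ≥ 129. Minimum total cost: 123.

123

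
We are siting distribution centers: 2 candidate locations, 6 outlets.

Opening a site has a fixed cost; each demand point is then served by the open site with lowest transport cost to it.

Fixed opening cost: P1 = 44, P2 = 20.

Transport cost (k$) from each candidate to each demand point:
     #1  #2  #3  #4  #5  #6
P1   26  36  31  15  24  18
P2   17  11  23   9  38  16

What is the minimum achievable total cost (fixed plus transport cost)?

Open {P2}: assign each demand point to its cheapest open site.
  #1→P2 17, #2→P2 11, #3→P2 23, #4→P2 9, #5→P2 38, #6→P2 16
  transport cost 114, fixed 20 → total 134.
Compare {P1, P2}: transport cost 100 + fixed 64 = 164.
Compare {P1}: transport cost 150 + fixed 44 = 194.

134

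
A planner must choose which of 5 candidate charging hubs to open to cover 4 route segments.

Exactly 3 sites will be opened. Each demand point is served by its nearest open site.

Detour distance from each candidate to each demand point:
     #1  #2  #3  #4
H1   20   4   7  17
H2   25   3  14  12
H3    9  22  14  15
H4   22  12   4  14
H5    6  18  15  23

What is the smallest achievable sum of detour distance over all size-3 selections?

25

Open {H2, H4, H5}.
  #1→H5 6, #2→H2 3, #3→H4 4, #4→H2 12  ⇒ total 25.
Compare {H1, H2, H5}: total 28.
Compare {H1, H4, H5}: total 28.
No size-3 selection does better; minimum is 25.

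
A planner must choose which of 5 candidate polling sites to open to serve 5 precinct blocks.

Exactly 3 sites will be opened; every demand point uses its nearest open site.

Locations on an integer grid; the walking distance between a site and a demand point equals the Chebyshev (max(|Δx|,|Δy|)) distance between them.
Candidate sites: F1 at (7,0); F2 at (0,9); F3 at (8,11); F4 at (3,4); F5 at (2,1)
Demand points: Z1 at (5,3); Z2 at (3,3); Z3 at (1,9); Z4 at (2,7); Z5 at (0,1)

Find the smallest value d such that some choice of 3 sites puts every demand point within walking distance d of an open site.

Open {F2, F4, F5}.
  Farthest demand point is Z1 at walking distance 2 (to F4); all others are ≤ 2.
With {F1, F2, F4} the worst case is 3.
With {F1, F2, F5} the worst case is 3.
No size-3 selection achieves below 2.

2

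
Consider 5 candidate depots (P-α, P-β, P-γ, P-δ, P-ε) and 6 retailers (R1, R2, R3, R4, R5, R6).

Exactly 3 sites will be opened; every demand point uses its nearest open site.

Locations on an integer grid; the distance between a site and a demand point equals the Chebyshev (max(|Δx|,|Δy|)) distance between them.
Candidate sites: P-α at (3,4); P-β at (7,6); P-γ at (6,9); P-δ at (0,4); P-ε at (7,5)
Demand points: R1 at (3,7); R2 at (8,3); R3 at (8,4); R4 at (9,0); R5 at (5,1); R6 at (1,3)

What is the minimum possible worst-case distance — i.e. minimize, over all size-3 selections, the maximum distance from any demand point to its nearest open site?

Open {P-α, P-β, P-ε}.
  Farthest demand point is R4 at distance 5 (to P-ε); all others are ≤ 5.
With {P-α, P-γ, P-ε} the worst case is 5.
With {P-α, P-δ, P-ε} the worst case is 5.
No size-3 selection achieves below 5.

5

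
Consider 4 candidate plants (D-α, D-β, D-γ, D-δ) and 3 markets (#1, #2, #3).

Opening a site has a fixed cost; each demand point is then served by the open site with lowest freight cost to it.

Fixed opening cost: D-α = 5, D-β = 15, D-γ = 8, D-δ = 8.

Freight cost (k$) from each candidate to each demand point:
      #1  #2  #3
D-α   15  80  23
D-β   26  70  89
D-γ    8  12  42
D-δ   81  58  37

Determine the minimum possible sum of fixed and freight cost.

56

Open {D-α, D-γ}: assign each demand point to its cheapest open site.
  #1→D-γ 8, #2→D-γ 12, #3→D-α 23
  freight cost 43, fixed 13 → total 56.
Compare {D-α, D-γ, D-δ}: freight cost 43 + fixed 21 = 64.
Compare {D-γ}: freight cost 62 + fixed 8 = 70.
Compare {D-α, D-β, D-γ}: freight cost 43 + fixed 28 = 71.
All other subsets cost ≥ 64. Minimum total cost: 56.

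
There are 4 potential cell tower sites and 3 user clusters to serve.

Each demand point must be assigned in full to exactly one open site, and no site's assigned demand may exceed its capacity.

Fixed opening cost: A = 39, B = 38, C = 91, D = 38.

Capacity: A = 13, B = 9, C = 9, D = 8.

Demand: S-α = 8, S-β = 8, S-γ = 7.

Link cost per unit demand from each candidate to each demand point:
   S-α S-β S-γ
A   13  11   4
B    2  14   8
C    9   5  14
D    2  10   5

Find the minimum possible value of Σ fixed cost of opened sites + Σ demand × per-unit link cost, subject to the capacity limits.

239

Open {A, B, D}; cheapest assignment that respects the capacities:
  A (cap 13, load 7): S-γ — cost 7×4 = 28
  B (cap 9, load 8): S-α — cost 8×2 = 16
  D (cap 8, load 8): S-β — cost 8×10 = 80
  Shipping 124, fixed 115 → total 239.
  Any other capacity-feasible assignment to {A, B, D} ships for at least 124.
Compare {A, B, C}: its best feasible assignment gives total 252.
Compare {A, C, D}: its best feasible assignment gives total 252.
Every other set of open sites that can feasibly serve all demand totals ≥ 252 even under its best assignment. Minimum: 239.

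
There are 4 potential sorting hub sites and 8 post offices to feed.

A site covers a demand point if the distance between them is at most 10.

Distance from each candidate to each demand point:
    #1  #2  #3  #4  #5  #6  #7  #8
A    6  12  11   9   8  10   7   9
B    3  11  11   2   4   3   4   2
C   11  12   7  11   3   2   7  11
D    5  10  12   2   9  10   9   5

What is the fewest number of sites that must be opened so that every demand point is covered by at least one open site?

Coverage sets (demand points within 10 of each site):
  A: {#1, #4, #5, #6, #7, #8}
  B: {#1, #4, #5, #6, #7, #8}
  C: {#3, #5, #6, #7}
  D: {#1, #2, #4, #5, #6, #7, #8}
No single site covers all 8 demand points.
But {C, D} covers everything, so the minimum is 2.

2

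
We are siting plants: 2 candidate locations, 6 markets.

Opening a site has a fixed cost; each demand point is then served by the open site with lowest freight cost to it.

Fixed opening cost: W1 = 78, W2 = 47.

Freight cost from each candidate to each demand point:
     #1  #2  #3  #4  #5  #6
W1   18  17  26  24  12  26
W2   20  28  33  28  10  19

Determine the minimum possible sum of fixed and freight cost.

Open {W2}: assign each demand point to its cheapest open site.
  #1→W2 20, #2→W2 28, #3→W2 33, #4→W2 28, #5→W2 10, #6→W2 19
  freight cost 138, fixed 47 → total 185.
Compare {W1}: freight cost 123 + fixed 78 = 201.
Compare {W1, W2}: freight cost 114 + fixed 125 = 239.

185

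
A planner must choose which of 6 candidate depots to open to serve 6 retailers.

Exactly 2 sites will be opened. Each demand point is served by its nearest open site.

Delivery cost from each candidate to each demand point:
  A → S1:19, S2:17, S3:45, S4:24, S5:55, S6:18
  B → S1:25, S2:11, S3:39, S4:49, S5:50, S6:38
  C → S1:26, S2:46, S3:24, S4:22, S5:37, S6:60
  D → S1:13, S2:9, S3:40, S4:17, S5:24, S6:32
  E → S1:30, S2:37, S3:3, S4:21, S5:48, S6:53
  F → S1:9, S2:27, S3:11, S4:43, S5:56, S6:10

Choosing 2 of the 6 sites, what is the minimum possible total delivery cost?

80

Open {D, F}.
  S1→F 9, S2→D 9, S3→F 11, S4→D 17, S5→D 24, S6→F 10  ⇒ total 80.
Compare {D, E}: total 98.
Compare {C, F}: total 116.
No size-2 selection does better; minimum is 80.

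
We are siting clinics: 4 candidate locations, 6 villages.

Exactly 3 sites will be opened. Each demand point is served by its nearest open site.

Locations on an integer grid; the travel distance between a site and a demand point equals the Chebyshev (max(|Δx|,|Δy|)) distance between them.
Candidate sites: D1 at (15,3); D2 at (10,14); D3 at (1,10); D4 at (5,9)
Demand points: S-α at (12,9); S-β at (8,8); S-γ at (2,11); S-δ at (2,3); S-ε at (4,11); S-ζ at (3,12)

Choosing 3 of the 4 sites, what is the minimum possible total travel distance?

19

Open {D2, D3, D4}.
  S-α→D2 5, S-β→D4 3, S-γ→D3 1, S-δ→D4 6, S-ε→D4 2, S-ζ→D3 2  ⇒ total 19.
Compare {D1, D3, D4}: total 20.
Compare {D1, D2, D4}: total 22.
No size-3 selection does better; minimum is 19.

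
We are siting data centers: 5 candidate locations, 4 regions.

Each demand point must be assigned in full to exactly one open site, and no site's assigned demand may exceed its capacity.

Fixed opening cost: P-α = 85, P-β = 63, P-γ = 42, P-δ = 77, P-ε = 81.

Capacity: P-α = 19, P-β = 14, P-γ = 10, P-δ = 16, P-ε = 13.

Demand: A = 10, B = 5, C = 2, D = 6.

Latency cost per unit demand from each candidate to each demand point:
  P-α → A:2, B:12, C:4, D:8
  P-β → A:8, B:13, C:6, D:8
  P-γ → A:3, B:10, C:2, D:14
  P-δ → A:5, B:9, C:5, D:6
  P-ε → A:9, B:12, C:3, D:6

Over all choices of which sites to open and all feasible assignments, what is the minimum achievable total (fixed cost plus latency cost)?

Open {P-γ, P-δ}; cheapest assignment that respects the capacities:
  P-γ (cap 10, load 10): A — cost 10×3 = 30
  P-δ (cap 16, load 13): B, C, D — cost 5×9 + 2×5 + 6×6 = 91
  Shipping 121, fixed 119 → total 240.
  Any other capacity-feasible assignment to {P-γ, P-δ} ships for at least 121.
Compare {P-α, P-γ}: its best feasible assignment gives total 249.
Compare {P-γ, P-ε}: its best feasible assignment gives total 255.
Every other set of open sites that can feasibly serve all demand totals ≥ 249 even under its best assignment. Minimum: 240.

240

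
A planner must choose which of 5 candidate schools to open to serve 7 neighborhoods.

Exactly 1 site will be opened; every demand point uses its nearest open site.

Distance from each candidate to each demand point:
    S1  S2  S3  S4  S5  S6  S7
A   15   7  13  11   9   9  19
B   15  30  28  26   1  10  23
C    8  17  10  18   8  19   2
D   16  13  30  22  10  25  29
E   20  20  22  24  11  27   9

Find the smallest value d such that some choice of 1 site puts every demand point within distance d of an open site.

Open {A}.
  Farthest demand point is S7 at distance 19 (to A); all others are ≤ 19.
With {C} the worst case is 19.
With {E} the worst case is 27.
No size-1 selection achieves below 19.

19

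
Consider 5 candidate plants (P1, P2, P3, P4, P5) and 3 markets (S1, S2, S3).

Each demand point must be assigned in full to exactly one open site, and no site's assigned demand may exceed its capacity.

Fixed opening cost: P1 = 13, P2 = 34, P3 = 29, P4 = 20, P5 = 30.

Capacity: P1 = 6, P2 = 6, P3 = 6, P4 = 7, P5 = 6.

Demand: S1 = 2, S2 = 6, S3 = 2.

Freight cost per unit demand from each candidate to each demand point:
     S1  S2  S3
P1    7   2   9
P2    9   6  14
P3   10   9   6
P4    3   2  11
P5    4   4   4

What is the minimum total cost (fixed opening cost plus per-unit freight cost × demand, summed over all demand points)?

Open {P1, P5}; cheapest assignment that respects the capacities:
  P1 (cap 6, load 6): S2 — cost 6×2 = 12
  P5 (cap 6, load 4): S1, S3 — cost 2×4 + 2×4 = 16
  Shipping 28, fixed 43 → total 71.
  Any other capacity-feasible assignment to {P1, P5} ships for at least 28.
Compare {P1, P4}: its best feasible assignment gives total 73.
Compare {P4, P5}: its best feasible assignment gives total 78.
Every other set of open sites that can feasibly serve all demand totals ≥ 73 even under its best assignment. Minimum: 71.

71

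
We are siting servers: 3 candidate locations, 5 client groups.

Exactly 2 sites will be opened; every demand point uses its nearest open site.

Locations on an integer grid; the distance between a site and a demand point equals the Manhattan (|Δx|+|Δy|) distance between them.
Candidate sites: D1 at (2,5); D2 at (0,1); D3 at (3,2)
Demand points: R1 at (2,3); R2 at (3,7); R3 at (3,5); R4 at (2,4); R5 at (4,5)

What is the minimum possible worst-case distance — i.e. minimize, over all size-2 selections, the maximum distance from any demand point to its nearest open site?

3

Open {D1, D2}.
  Farthest demand point is R2 at distance 3 (to D1); all others are ≤ 3.
With {D1, D3} the worst case is 3.
With {D2, D3} the worst case is 5.
No size-2 selection achieves below 3.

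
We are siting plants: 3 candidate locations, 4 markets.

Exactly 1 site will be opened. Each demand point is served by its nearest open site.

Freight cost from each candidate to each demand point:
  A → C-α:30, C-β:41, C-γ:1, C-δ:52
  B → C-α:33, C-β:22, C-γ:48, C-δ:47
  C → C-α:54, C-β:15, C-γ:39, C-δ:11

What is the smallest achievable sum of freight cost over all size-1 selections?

119

Open {C}.
  C-α→C 54, C-β→C 15, C-γ→C 39, C-δ→C 11  ⇒ total 119.
Compare {A}: total 124.
Compare {B}: total 150.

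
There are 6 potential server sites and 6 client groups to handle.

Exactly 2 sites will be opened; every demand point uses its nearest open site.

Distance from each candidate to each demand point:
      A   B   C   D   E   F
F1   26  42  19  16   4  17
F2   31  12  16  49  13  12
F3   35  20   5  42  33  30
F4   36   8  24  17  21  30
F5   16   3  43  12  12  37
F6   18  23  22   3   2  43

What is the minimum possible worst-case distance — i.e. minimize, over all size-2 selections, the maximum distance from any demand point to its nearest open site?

16

Open {F2, F5}.
  Farthest demand point is A at distance 16 (to F5); all others are ≤ 16.
With {F2, F6} the worst case is 18.
With {F1, F5} the worst case is 19.
No size-2 selection achieves below 16.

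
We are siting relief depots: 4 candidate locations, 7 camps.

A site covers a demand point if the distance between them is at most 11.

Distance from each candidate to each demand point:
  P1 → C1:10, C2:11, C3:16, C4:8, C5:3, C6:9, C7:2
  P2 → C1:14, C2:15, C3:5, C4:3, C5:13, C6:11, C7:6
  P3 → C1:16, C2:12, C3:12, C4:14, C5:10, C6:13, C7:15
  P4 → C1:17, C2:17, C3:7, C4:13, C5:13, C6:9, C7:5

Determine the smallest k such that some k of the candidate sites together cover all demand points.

Coverage sets (demand points within 11 of each site):
  P1: {C1, C2, C4, C5, C6, C7}
  P2: {C3, C4, C6, C7}
  P3: {C5}
  P4: {C3, C6, C7}
No single site covers all 7 demand points.
But {P1, P2} covers everything, so the minimum is 2.

2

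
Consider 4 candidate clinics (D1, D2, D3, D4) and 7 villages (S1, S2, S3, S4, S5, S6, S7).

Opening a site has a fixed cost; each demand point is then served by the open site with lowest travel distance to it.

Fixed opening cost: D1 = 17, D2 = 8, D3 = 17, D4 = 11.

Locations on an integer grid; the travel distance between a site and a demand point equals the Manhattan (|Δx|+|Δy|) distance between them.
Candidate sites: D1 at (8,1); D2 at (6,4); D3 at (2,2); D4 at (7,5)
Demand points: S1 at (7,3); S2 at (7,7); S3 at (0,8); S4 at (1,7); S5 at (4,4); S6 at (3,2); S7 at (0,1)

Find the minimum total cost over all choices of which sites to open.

Open {D2}: assign each demand point to its cheapest open site.
  S1→D2 2, S2→D2 4, S3→D2 10, S4→D2 8, S5→D2 2, S6→D2 5, S7→D2 9
  travel distance 40, fixed 8 → total 48.
Compare {D2, D3}: travel distance 26 + fixed 25 = 51.
Compare {D3, D4}: travel distance 26 + fixed 28 = 54.
Compare {D3}: travel distance 38 + fixed 17 = 55.
All other subsets cost ≥ 51. Minimum total cost: 48.

48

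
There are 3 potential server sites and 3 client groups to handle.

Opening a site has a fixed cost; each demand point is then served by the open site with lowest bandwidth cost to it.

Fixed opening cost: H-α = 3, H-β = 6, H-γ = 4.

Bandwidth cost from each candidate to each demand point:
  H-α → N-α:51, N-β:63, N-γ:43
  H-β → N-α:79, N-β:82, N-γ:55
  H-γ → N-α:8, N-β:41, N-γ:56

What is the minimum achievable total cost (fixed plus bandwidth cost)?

Open {H-α, H-γ}: assign each demand point to its cheapest open site.
  N-α→H-γ 8, N-β→H-γ 41, N-γ→H-α 43
  bandwidth cost 92, fixed 7 → total 99.
Compare {H-α, H-β, H-γ}: bandwidth cost 92 + fixed 13 = 105.
Compare {H-γ}: bandwidth cost 105 + fixed 4 = 109.
Compare {H-β, H-γ}: bandwidth cost 104 + fixed 10 = 114.
All other subsets cost ≥ 105. Minimum total cost: 99.

99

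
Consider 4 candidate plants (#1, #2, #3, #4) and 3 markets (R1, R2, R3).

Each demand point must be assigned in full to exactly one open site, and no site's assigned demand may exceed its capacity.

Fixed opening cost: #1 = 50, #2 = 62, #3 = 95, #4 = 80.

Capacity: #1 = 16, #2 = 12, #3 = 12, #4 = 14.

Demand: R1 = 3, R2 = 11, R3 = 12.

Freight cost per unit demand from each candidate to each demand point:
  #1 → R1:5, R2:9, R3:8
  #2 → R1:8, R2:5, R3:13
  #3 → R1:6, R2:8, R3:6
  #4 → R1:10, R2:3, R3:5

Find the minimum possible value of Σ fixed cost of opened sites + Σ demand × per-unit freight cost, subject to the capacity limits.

274

Open {#1, #4}; cheapest assignment that respects the capacities:
  #1 (cap 16, load 15): R1, R3 — cost 3×5 + 12×8 = 111
  #4 (cap 14, load 11): R2 — cost 11×3 = 33
  Shipping 144, fixed 130 → total 274.
  Any other capacity-feasible assignment to {#1, #4} ships for at least 144.
Compare {#1, #2}: its best feasible assignment gives total 278.
Compare {#3, #4}: its best feasible assignment gives total 310.
Every other set of open sites that can feasibly serve all demand totals ≥ 278 even under its best assignment. Minimum: 274.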